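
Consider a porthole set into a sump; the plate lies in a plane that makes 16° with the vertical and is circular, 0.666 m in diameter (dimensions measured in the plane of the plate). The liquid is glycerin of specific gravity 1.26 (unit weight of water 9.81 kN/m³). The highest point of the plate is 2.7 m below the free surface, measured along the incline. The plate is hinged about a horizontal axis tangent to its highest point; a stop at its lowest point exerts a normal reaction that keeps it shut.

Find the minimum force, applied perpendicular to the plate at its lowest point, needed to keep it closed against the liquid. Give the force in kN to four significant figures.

γ = 1.26 × 9.81 = 12.3606 kN/m³.
The plate makes 16° with the vertical, i.e. θ = 90° − 16° = 74° to the horizontal. Measuring y along the incline from the free-surface line, vertical depth h = y·sinθ with sinθ = 0.961262.
The centroid is at the centre, 0.333 m below the top of the plate, so y_c = 2.7 + 0.333 = 3.033 m and h_c = 3.033 × 0.961262 = 2.91551 m.
A = π(0.333)² = 0.348368 m².
Resultant F = γ·h_c·A = 12.3606 × 2.91551 × 0.348368 = 12.5543 kN.
I_c = πr⁴/4 = π × 0.333⁴/4 = 0.00965755 m⁴.
Centre of pressure: y_p = y_c + I_c/(y_c·A) = 3.033 + 0.00965755/(3.033 × 0.348368) = 3.033 + 0.00914021 = 3.04214 m along the plane.
The resultant acts 0.333 + 0.00914021 = 0.34214 m (along the plate) below the hinge at the top edge, so the moment about the hinge is M = F × 0.34214 = 12.5543 × 0.34214 = 4.29533 kN·m.
A normal force at the bottom, 0.666 m from the hinge, must supply this moment: P = 4.29533/0.666 = 6.44944 kN.

P ≈ 6.449 kN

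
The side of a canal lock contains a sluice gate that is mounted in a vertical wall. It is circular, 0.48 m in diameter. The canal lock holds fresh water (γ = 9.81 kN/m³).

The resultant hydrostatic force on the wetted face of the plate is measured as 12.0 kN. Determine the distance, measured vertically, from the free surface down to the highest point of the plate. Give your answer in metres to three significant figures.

d_top ≈ 6.52 m

γ = 9.81 kN/m³.
A = π(0.24)² = 0.180956 m².
From F = γ·h_c·A, the centroid depth is h_c = 12.0/(9.81 × 0.180956) = 6.75988 m.
The centroid is at the centre, 0.24 m below the top of the plate, so the highest point sits at h_top = 6.75988 − 0.24 = 6.51988 m below the surface.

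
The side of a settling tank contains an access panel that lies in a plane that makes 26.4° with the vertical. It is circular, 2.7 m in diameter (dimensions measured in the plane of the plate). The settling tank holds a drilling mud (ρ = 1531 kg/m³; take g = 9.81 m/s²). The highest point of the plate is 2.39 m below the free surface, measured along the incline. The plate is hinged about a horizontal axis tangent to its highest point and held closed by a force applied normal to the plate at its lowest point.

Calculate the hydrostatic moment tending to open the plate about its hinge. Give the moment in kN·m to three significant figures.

M ≈ 424 kN·m

γ = ρg = 1531 × 9.81 / 1000 = 15.01911 kN/m³.
The plate makes 26.4° with the vertical, i.e. θ = 90° − 26.4° = 63.6° to the horizontal. Measuring y along the incline from the free-surface line, vertical depth h = y·sinθ with sinθ = 0.895712.
The centroid is at the centre, 1.35 m below the top of the plate, so y_c = 2.39 + 1.35 = 3.74 m and h_c = 3.74 × 0.895712 = 3.34996 m.
A = π(1.35)² = 5.72555 m².
Resultant F = γ·h_c·A = 15.01911 × 3.34996 × 5.72555 = 288.072 kN.
I_c = πr⁴/4 = π × 1.35⁴/4 = 2.6087 m⁴.
Centre of pressure: y_p = y_c + I_c/(y_c·A) = 3.74 + 2.6087/(3.74 × 5.72555) = 3.74 + 0.121825 = 3.86183 m along the plane.
The resultant acts 1.35 + 0.121825 = 1.47183 m (along the plate) below the hinge at the top edge, so the moment about the hinge is M = F × 1.47183 = 288.072 × 1.47183 = 423.993 kN·m.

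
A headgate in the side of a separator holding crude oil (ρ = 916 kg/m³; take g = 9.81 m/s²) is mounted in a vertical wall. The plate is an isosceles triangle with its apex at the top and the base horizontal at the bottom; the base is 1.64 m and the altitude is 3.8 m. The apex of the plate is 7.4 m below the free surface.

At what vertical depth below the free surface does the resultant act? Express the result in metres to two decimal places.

γ = ρg = 916 × 9.81 / 1000 = 8.98596 kN/m³.
With the apex up, the centroid sits 2h/3 = 2 × 3.8/3 = 2.53333 m below the apex, so the centroid depth is h_c = 7.4 + 2.53333 = 9.93333 m.
A = ½ × 1.64 × 3.8 = 3.116 m².
Resultant F = γ·h_c·A = 8.98596 × 9.93333 × 3.116 = 278.136 kN.
I_c = b·h³/36 = 1.64 × 3.8³/36 = 2.49972 m⁴.
Centre of pressure: y_p = y_c + I_c/(y_c·A) = 9.93333 + 2.49972/(9.93333 × 3.116) = 9.93333 + 0.0807605 = 10.0141 m along the plane.

h_p = 10.01 m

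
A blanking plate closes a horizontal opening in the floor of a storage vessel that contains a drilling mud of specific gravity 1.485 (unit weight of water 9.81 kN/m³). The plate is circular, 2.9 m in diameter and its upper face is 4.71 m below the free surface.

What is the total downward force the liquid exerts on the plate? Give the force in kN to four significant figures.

γ = 1.485 × 9.81 = 14.56785 kN/m³.
The plate is horizontal, so pressure is uniform at p = γ·h = 14.56785 × 4.71 = 68.6146 kN/m².
A = π(1.45)² = 6.6052 m².
F = p·A = 68.6146 × 6.6052 = 453.213 kN.

F ≈ 453.2 kN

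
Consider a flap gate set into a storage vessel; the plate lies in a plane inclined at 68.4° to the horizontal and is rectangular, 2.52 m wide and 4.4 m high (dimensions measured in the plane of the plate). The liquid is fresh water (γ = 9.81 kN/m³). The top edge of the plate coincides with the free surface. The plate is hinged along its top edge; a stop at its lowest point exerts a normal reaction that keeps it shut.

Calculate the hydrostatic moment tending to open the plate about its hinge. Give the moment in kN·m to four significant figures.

γ = 9.81 kN/m³.
Let θ = 68.4° be the plate's angle to the horizontal; measure y along the incline from where the plane meets the free surface. Vertical depth h = y·sinθ with sinθ = 0.929776.
The centroid lies 4.4/2 = 2.2 m below the top edge, so y_c = 2.2 m and h_c = 2.2 × 0.929776 = 2.04551 m.
A = 2.52 × 4.4 = 11.088 m².
Resultant F = γ·h_c·A = 9.81 × 2.04551 × 11.088 = 222.497 kN.
I_c = b·h³/12 = 2.52 × 4.4³/12 = 17.8886 m⁴.
Centre of pressure: y_p = y_c + I_c/(y_c·A) = 2.2 + 17.8886/(2.2 × 11.088) = 2.2 + 0.733332 = 2.93333 m along the plane.
The resultant acts 2.2 + 0.733332 = 2.93333 m (along the plate) below the hinge at the top edge, so the moment about the hinge is M = F × 2.93333 = 222.497 × 2.93333 = 652.657 kN·m.

M ≈ 652.7 kN·m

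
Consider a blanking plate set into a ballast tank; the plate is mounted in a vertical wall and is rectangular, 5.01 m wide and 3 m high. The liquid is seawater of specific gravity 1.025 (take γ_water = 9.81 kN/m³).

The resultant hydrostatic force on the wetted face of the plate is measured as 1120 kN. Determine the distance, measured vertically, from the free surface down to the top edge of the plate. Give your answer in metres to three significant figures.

γ = 1.025 × 9.81 = 10.05525 kN/m³.
A = 5.01 × 3 = 15.03 m².
From F = γ·h_c·A, the centroid depth is h_c = 1120/(10.05525 × 15.03) = 7.41082 m.
The centroid lies 3/2 = 1.5 m below the top edge, so the top edge sits at h_top = 7.41082 − 1.5 = 5.91082 m below the surface.

d_top ≈ 5.91 m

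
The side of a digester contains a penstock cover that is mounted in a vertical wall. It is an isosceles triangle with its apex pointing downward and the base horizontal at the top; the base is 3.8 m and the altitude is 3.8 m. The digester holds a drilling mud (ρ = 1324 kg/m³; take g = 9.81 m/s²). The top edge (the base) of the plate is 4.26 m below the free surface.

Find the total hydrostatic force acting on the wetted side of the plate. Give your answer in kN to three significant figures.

F ≈ 518 kN

γ = ρg = 1324 × 9.81 / 1000 = 12.98844 kN/m³.
With the apex down, the centroid sits h/3 = 3.8/3 = 1.26667 m below the base (the top edge), so the centroid depth is h_c = 4.26 + 1.26667 = 5.52667 m.
A = ½ × 3.8 × 3.8 = 7.22 m².
Resultant F = γ·h_c·A = 12.98844 × 5.52667 × 7.22 = 518.272 kN.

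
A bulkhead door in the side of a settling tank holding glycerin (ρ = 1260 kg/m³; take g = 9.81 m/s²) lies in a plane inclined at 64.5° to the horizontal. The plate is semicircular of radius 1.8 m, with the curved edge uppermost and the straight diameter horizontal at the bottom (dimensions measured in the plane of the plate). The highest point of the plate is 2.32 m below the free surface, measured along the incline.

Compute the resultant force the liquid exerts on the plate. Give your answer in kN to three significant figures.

γ = ρg = 1260 × 9.81 / 1000 = 12.3606 kN/m³.
Let θ = 64.5° be the plate's angle to the horizontal; measure y along the incline from where the plane meets the free surface. Vertical depth h = y·sinθ with sinθ = 0.902585.
The centroid lies 4r/(3π) = 0.763944 m above the diameter, so r − 4r/(3π) = 1.8 − 0.763944 = 1.03606 m below the topmost point, so y_c = 2.32 + 1.03606 = 3.35606 m and h_c = 3.35606 × 0.902585 = 3.02913 m.
A = πr²/2 = π × 1.8²/2 = 5.08938 m².
Resultant F = γ·h_c·A = 12.3606 × 3.02913 × 5.08938 = 190.556 kN.

F ≈ 191 kN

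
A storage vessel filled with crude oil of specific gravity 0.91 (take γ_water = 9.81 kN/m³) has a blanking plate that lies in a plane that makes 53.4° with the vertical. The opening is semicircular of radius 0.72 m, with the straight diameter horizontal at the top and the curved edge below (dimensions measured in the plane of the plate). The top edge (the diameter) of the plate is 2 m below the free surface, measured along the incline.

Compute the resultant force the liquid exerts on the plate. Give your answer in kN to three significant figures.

F ≈ 9.99 kN

γ = 0.91 × 9.81 = 8.9271 kN/m³.
The plate makes 53.4° with the vertical, i.e. θ = 90° − 53.4° = 36.6° to the horizontal. Measuring y along the incline from the free-surface line, vertical depth h = y·sinθ with sinθ = 0.596225.
The centroid of a semicircle lies 4r/(3π) = 0.305577 m from the diameter, here below the top edge, so y_c = 2 + 0.305577 = 2.30558 m and h_c = 2.30558 × 0.596225 = 1.37464 m.
A = πr²/2 = π × 0.72²/2 = 0.814301 m².
Resultant F = γ·h_c·A = 8.9271 × 1.37464 × 0.814301 = 9.99273 kN.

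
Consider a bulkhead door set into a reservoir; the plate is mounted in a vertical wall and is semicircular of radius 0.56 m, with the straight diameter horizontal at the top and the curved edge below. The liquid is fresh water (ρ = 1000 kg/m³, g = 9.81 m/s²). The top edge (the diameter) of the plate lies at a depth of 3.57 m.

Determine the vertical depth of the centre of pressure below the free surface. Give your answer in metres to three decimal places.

h_p = 3.813 m

γ = ρg = 1000 × 9.81 = 9810 N/m³ = 9.81 kN/m³.
The centroid of a semicircle lies 4r/(3π) = 0.237671 m from the diameter, here below the top edge, so the centroid depth is h_c = 3.57 + 0.237671 = 3.80767 m.
A = πr²/2 = π × 0.56²/2 = 0.492602 m².
Resultant F = γ·h_c·A = 9.81 × 3.80767 × 0.492602 = 18.4003 kN.
I_c = (π/8 − 8/(9π))·r⁴ = 0.109757 × 0.56⁴ = 0.010794 m⁴.
Centre of pressure: y_p = y_c + I_c/(y_c·A) = 3.80767 + 0.010794/(3.80767 × 0.492602) = 3.80767 + 0.00575476 = 3.81342 m along the plane.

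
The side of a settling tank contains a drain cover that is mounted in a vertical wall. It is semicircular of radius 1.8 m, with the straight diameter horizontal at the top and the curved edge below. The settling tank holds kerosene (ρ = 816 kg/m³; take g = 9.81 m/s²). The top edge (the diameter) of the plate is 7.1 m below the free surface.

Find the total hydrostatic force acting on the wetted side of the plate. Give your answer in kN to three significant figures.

γ = ρg = 816 × 9.81 / 1000 = 8.00496 kN/m³.
The centroid of a semicircle lies 4r/(3π) = 0.763944 m from the diameter, here below the top edge, so the centroid depth is h_c = 7.1 + 0.763944 = 7.86394 m.
A = πr²/2 = π × 1.8²/2 = 5.08938 m².
Resultant F = γ·h_c·A = 8.00496 × 7.86394 × 5.08938 = 320.379 kN.

F ≈ 320 kN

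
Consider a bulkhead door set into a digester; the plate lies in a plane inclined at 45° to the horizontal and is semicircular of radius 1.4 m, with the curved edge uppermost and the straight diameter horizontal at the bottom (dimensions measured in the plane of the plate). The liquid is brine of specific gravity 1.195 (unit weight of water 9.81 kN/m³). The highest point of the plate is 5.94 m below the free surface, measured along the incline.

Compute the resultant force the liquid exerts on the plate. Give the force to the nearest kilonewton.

γ = 1.195 × 9.81 = 11.72295 kN/m³.
Let θ = 45° be the plate's angle to the horizontal; measure y along the incline from where the plane meets the free surface. Vertical depth h = y·sinθ with sinθ = 0.707107.
The centroid lies 4r/(3π) = 0.594178 m above the diameter, so r − 4r/(3π) = 1.4 − 0.594178 = 0.805822 m below the topmost point, so y_c = 5.94 + 0.805822 = 6.74582 m and h_c = 6.74582 × 0.707107 = 4.77002 m.
A = πr²/2 = π × 1.4²/2 = 3.07876 m².
Resultant F = γ·h_c·A = 11.72295 × 4.77002 × 3.07876 = 172.16 kN.

F ≈ 172 kN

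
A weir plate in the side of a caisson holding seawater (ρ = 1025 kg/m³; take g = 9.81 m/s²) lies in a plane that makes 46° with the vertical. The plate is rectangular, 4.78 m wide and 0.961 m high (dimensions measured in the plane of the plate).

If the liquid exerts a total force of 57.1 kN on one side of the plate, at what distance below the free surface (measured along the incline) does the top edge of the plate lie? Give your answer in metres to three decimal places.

γ = ρg = 1025 × 9.81 / 1000 = 10.05525 kN/m³.
A = 4.78 × 0.961 = 4.59358 m².
From F = γ·h_c·A, the centroid depth is h_c = 57.1/(10.05525 × 4.59358) = 1.23621 m.
The plate makes 46° with the vertical, i.e. θ = 90° − 46° = 44° to the horizontal. Measuring y along the incline from the free-surface line, vertical depth h = y·sinθ with sinθ = 0.694658.
Along the incline, y_c = h_c/sinθ = 1.23621/0.694658 = 1.7796 m.
The centroid lies 0.961/2 = 0.4805 m below the top edge, so the top edge sits at y_top = 1.7796 − 0.4805 = 1.2991 m along the incline.

y_top ≈ 1.299 m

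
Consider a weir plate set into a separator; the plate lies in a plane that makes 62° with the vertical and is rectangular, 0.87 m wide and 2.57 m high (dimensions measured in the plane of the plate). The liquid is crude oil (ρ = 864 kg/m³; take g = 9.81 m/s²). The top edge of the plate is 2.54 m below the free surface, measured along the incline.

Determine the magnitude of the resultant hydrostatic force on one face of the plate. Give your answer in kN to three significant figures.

F ≈ 34.0 kN

γ = ρg = 864 × 9.81 / 1000 = 8.47584 kN/m³.
The plate makes 62° with the vertical, i.e. θ = 90° − 62° = 28° to the horizontal. Measuring y along the incline from the free-surface line, vertical depth h = y·sinθ with sinθ = 0.469472.
The centroid lies 2.57/2 = 1.285 m below the top edge, so y_c = 2.54 + 1.285 = 3.825 m and h_c = 3.825 × 0.469472 = 1.79573 m.
A = 0.87 × 2.57 = 2.2359 m².
Resultant F = γ·h_c·A = 8.47584 × 1.79573 × 2.2359 = 34.0311 kN.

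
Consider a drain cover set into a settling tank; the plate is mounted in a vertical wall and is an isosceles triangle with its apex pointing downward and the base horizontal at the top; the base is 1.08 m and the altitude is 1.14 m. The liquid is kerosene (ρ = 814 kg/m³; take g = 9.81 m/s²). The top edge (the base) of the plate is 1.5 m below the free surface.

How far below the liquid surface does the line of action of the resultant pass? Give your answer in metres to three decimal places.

h_p = 1.918 m

γ = ρg = 814 × 9.81 / 1000 = 7.98534 kN/m³.
With the apex down, the centroid sits h/3 = 1.14/3 = 0.38 m below the base (the top edge), so the centroid depth is h_c = 1.5 + 0.38 = 1.88 m.
A = ½ × 1.08 × 1.14 = 0.6156 m².
Resultant F = γ·h_c·A = 7.98534 × 1.88 × 0.6156 = 9.24166 kN.
I_c = b·h³/36 = 1.08 × 1.14³/36 = 0.0444463 m⁴.
Centre of pressure: y_p = y_c + I_c/(y_c·A) = 1.88 + 0.0444463/(1.88 × 0.6156) = 1.88 + 0.0384042 = 1.9184 m along the plane.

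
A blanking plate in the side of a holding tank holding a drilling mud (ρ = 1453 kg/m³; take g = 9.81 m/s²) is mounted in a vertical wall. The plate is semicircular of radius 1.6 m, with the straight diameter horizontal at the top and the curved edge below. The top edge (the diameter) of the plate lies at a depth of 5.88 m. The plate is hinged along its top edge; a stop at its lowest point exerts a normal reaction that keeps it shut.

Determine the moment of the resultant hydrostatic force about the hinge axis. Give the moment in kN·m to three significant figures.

γ = ρg = 1453 × 9.81 / 1000 = 14.25393 kN/m³.
The centroid of a semicircle lies 4r/(3π) = 0.679061 m from the diameter, here below the top edge, so the centroid depth is h_c = 5.88 + 0.679061 = 6.55906 m.
A = πr²/2 = π × 1.6²/2 = 4.02124 m².
Resultant F = γ·h_c·A = 14.25393 × 6.55906 × 4.02124 = 375.955 kN.
I_c = (π/8 − 8/(9π))·r⁴ = 0.109757 × 1.6⁴ = 0.719303 m⁴.
Centre of pressure: y_p = y_c + I_c/(y_c·A) = 6.55906 + 0.719303/(6.55906 × 4.02124) = 6.55906 + 0.0272716 = 6.58633 m along the plane.
The resultant acts 0.679061 + 0.0272716 = 0.706333 m (along the plate) below the hinge at the top edge, so the moment about the hinge is M = F × 0.706333 = 375.955 × 0.706333 = 265.549 kN·m.

M ≈ 266 kN·m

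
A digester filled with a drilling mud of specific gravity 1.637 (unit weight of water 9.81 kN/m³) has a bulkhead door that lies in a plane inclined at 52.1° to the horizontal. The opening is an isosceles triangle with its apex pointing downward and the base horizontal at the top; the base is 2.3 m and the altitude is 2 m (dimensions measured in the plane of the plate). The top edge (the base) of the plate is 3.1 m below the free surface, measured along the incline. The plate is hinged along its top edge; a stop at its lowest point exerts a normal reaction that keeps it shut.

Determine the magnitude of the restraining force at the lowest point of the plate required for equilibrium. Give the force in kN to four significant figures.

γ = 1.637 × 9.81 = 16.05897 kN/m³.
Let θ = 52.1° be the plate's angle to the horizontal; measure y along the incline from where the plane meets the free surface. Vertical depth h = y·sinθ with sinθ = 0.789084.
With the apex down, the centroid sits h/3 = 2/3 = 0.666667 m below the base (the top edge), so y_c = 3.1 + 0.666667 = 3.76667 m and h_c = 3.76667 × 0.789084 = 2.97222 m.
A = ½ × 2.3 × 2 = 2.3 m².
Resultant F = γ·h_c·A = 16.05897 × 2.97222 × 2.3 = 109.781 kN.
I_c = b·h³/36 = 2.3 × 2³/36 = 0.511111 m⁴.
Centre of pressure: y_p = y_c + I_c/(y_c·A) = 3.76667 + 0.511111/(3.76667 × 2.3) = 3.76667 + 0.058997 = 3.82567 m along the plane.
The resultant acts 0.666667 + 0.058997 = 0.725664 m (along the plate) below the hinge at the top edge, so the moment about the hinge is M = F × 0.725664 = 109.781 × 0.725664 = 79.6641 kN·m.
A normal force at the bottom, 2 m from the hinge, must supply this moment: P = 79.6641/2 = 39.8321 kN.

P ≈ 39.83 kN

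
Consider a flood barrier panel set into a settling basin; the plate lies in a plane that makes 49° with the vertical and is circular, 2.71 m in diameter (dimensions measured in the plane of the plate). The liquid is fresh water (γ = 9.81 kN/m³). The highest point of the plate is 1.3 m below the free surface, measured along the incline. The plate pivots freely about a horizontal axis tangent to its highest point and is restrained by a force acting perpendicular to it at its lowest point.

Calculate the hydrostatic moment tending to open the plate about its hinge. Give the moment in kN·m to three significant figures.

γ = 9.81 kN/m³.
The plate makes 49° with the vertical, i.e. θ = 90° − 49° = 41° to the horizontal. Measuring y along the incline from the free-surface line, vertical depth h = y·sinθ with sinθ = 0.656059.
The centroid is at the centre, 1.355 m below the top of the plate, so y_c = 1.3 + 1.355 = 2.655 m and h_c = 2.655 × 0.656059 = 1.74184 m.
A = π(1.355)² = 5.76804 m².
Resultant F = γ·h_c·A = 9.81 × 1.74184 × 5.76804 = 98.5611 kN.
I_c = πr⁴/4 = π × 1.355⁴/4 = 2.64757 m⁴.
Centre of pressure: y_p = y_c + I_c/(y_c·A) = 2.655 + 2.64757/(2.655 × 5.76804) = 2.655 + 0.172884 = 2.82788 m along the plane.
The resultant acts 1.355 + 0.172884 = 1.52788 m (along the plate) below the hinge at the top edge, so the moment about the hinge is M = F × 1.52788 = 98.5611 × 1.52788 = 150.59 kN·m.

M ≈ 151 kN·m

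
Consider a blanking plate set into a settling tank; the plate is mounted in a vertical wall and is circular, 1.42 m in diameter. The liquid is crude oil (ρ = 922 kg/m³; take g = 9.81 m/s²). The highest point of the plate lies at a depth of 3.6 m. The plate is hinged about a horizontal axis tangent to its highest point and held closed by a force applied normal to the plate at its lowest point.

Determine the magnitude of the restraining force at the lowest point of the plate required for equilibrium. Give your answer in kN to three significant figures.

γ = ρg = 922 × 9.81 / 1000 = 9.04482 kN/m³.
The centroid is at the centre, 0.71 m below the top of the plate, so the centroid depth is h_c = 3.6 + 0.71 = 4.31 m.
A = π(0.71)² = 1.58368 m².
Resultant F = γ·h_c·A = 9.04482 × 4.31 × 1.58368 = 61.7369 kN.
I_c = πr⁴/4 = π × 0.71⁴/4 = 0.199583 m⁴.
Centre of pressure: y_p = y_c + I_c/(y_c·A) = 4.31 + 0.199583/(4.31 × 1.58368) = 4.31 + 0.0292401 = 4.33924 m along the plane.
The resultant acts 0.71 + 0.0292401 = 0.73924 m (along the plate) below the hinge at the top edge, so the moment about the hinge is M = F × 0.73924 = 61.7369 × 0.73924 = 45.6384 kN·m.
A normal force at the bottom, 1.42 m from the hinge, must supply this moment: P = 45.6384/1.42 = 32.1397 kN.

P ≈ 32.1 kN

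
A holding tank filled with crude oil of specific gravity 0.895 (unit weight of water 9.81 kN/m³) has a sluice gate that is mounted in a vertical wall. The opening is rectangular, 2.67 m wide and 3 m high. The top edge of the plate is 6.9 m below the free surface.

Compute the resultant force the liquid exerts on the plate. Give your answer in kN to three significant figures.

F ≈ 591 kN

γ = 0.895 × 9.81 = 8.77995 kN/m³.
The centroid lies 3/2 = 1.5 m below the top edge, so the centroid depth is h_c = 6.9 + 1.5 = 8.4 m.
A = 2.67 × 3 = 8.01 m².
Resultant F = γ·h_c·A = 8.77995 × 8.4 × 8.01 = 590.75 kN.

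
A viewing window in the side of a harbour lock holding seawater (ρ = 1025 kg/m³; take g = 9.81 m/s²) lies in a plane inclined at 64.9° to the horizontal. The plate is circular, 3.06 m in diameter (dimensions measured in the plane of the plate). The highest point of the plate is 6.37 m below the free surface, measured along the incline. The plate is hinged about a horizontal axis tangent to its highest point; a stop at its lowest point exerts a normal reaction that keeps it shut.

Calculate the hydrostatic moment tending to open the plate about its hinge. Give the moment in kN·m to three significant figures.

M ≈ 849 kN·m

γ = ρg = 1025 × 9.81 / 1000 = 10.05525 kN/m³.
Let θ = 64.9° be the plate's angle to the horizontal; measure y along the incline from where the plane meets the free surface. Vertical depth h = y·sinθ with sinθ = 0.905569.
The centroid is at the centre, 1.53 m below the top of the plate, so y_c = 6.37 + 1.53 = 7.9 m and h_c = 7.9 × 0.905569 = 7.154 m.
A = π(1.53)² = 7.35415 m².
Resultant F = γ·h_c·A = 10.05525 × 7.154 × 7.35415 = 529.023 kN.
I_c = πr⁴/4 = π × 1.53⁴/4 = 4.30383 m⁴.
Centre of pressure: y_p = y_c + I_c/(y_c·A) = 7.9 + 4.30383/(7.9 × 7.35415) = 7.9 + 0.0740791 = 7.97408 m along the plane.
The resultant acts 1.53 + 0.0740791 = 1.60408 m (along the plate) below the hinge at the top edge, so the moment about the hinge is M = F × 1.60408 = 529.023 × 1.60408 = 848.595 kN·m.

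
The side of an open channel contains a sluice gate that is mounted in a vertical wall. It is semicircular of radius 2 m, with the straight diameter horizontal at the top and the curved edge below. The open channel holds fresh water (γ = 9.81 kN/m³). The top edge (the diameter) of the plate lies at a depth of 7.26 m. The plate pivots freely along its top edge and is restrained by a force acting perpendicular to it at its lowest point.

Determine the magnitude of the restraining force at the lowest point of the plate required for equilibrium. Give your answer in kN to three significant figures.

γ = 9.81 kN/m³.
The centroid of a semicircle lies 4r/(3π) = 0.848826 m from the diameter, here below the top edge, so the centroid depth is h_c = 7.26 + 0.848826 = 8.10883 m.
A = πr²/2 = π × 2²/2 = 6.28319 m².
Resultant F = γ·h_c·A = 9.81 × 8.10883 × 6.28319 = 499.813 kN.
I_c = (π/8 − 8/(9π))·r⁴ = 0.109757 × 2⁴ = 1.75611 m⁴.
Centre of pressure: y_p = y_c + I_c/(y_c·A) = 8.10883 + 1.75611/(8.10883 × 6.28319) = 8.10883 + 0.0344678 = 8.1433 m along the plane.
The resultant acts 0.848826 + 0.0344678 = 0.883294 m (along the plate) below the hinge at the top edge, so the moment about the hinge is M = F × 0.883294 = 499.813 × 0.883294 = 441.482 kN·m.
A normal force at the bottom, 2 m from the hinge, must supply this moment: P = 441.482/2 = 220.741 kN.

P ≈ 221 kN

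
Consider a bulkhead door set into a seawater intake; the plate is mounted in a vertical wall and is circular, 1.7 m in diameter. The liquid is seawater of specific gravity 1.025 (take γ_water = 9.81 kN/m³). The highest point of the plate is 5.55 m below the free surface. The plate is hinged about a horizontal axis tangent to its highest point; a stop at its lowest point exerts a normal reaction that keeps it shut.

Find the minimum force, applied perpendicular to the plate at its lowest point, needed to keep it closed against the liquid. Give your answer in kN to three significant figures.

P ≈ 75.5 kN

γ = 1.025 × 9.81 = 10.05525 kN/m³.
The centroid is at the centre, 0.85 m below the top of the plate, so the centroid depth is h_c = 5.55 + 0.85 = 6.4 m.
A = π(0.85)² = 2.2698 m².
Resultant F = γ·h_c·A = 10.05525 × 6.4 × 2.2698 = 146.07 kN.
I_c = πr⁴/4 = π × 0.85⁴/4 = 0.409983 m⁴.
Centre of pressure: y_p = y_c + I_c/(y_c·A) = 6.4 + 0.409983/(6.4 × 2.2698) = 6.4 + 0.0282227 = 6.42822 m along the plane.
The resultant acts 0.85 + 0.0282227 = 0.878223 m (along the plate) below the hinge at the top edge, so the moment about the hinge is M = F × 0.878223 = 146.07 × 0.878223 = 128.282 kN·m.
A normal force at the bottom, 1.7 m from the hinge, must supply this moment: P = 128.282/1.7 = 75.46 kN.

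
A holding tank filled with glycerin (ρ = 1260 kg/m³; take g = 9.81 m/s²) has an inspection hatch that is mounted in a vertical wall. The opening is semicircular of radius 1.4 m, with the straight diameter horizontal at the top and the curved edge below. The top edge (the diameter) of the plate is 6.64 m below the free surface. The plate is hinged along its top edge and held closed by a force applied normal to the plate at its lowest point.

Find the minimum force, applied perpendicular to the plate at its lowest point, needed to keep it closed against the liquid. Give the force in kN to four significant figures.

γ = ρg = 1260 × 9.81 / 1000 = 12.3606 kN/m³.
The centroid of a semicircle lies 4r/(3π) = 0.594178 m from the diameter, here below the top edge, so the centroid depth is h_c = 6.64 + 0.594178 = 7.23418 m.
A = πr²/2 = π × 1.4²/2 = 3.07876 m².
Resultant F = γ·h_c·A = 12.3606 × 7.23418 × 3.07876 = 275.299 kN.
I_c = (π/8 − 8/(9π))·r⁴ = 0.109757 × 1.4⁴ = 0.421642 m⁴.
Centre of pressure: y_p = y_c + I_c/(y_c·A) = 7.23418 + 0.421642/(7.23418 × 3.07876) = 7.23418 + 0.0189312 = 7.25311 m along the plane.
The resultant acts 0.594178 + 0.0189312 = 0.613109 m (along the plate) below the hinge at the top edge, so the moment about the hinge is M = F × 0.613109 = 275.299 × 0.613109 = 168.788 kN·m.
A normal force at the bottom, 1.4 m from the hinge, must supply this moment: P = 168.788/1.4 = 120.563 kN.

P ≈ 120.6 kN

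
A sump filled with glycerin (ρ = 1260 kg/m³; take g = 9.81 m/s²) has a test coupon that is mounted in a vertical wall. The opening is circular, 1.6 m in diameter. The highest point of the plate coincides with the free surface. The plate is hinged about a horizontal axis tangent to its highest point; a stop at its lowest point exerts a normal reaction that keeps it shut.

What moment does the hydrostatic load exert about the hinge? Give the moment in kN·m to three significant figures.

M ≈ 19.9 kN·m

γ = ρg = 1260 × 9.81 / 1000 = 12.3606 kN/m³.
The centroid is at the centre, 0.8 m below the top of the plate, so the centroid depth is h_c = 0.8 m.
A = π(0.8)² = 2.01062 m².
Resultant F = γ·h_c·A = 12.3606 × 0.8 × 2.01062 = 19.882 kN.
I_c = πr⁴/4 = π × 0.8⁴/4 = 0.321699 m⁴.
Centre of pressure: y_p = y_c + I_c/(y_c·A) = 0.8 + 0.321699/(0.8 × 2.01062) = 0.8 + 0.2 = 1 m along the plane.
The resultant acts 0.8 + 0.2 = 1 m (along the plate) below the hinge at the top edge, so the moment about the hinge is M = F × 1 = 19.882 × 1 = 19.882 kN·m.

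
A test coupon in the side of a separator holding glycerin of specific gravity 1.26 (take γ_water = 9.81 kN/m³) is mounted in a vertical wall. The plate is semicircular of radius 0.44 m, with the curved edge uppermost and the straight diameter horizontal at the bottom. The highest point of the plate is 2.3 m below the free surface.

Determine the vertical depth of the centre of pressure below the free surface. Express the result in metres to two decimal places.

γ = 1.26 × 9.81 = 12.3606 kN/m³.
The centroid lies 4r/(3π) = 0.186742 m above the diameter, so r − 4r/(3π) = 0.44 − 0.186742 = 0.253258 m below the topmost point, so the centroid depth is h_c = 2.3 + 0.253258 = 2.55326 m.
A = πr²/2 = π × 0.44²/2 = 0.304106 m².
Resultant F = γ·h_c·A = 12.3606 × 2.55326 × 0.304106 = 9.59753 kN.
I_c = (π/8 − 8/(9π))·r⁴ = 0.109757 × 0.44⁴ = 0.0041138 m⁴.
Centre of pressure: y_p = y_c + I_c/(y_c·A) = 2.55326 + 0.0041138/(2.55326 × 0.304106) = 2.55326 + 0.00529814 = 2.55856 m along the plane.

h_p = 2.56 m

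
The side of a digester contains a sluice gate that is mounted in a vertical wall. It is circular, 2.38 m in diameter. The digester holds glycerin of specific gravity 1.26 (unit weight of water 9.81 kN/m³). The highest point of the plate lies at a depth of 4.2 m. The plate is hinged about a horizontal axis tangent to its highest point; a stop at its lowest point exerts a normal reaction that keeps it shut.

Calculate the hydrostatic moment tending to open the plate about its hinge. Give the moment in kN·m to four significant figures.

M ≈ 372.2 kN·m

γ = 1.26 × 9.81 = 12.3606 kN/m³.
The centroid is at the centre, 1.19 m below the top of the plate, so the centroid depth is h_c = 4.2 + 1.19 = 5.39 m.
A = π(1.19)² = 4.44881 m².
Resultant F = γ·h_c·A = 12.3606 × 5.39 × 4.44881 = 296.396 kN.
I_c = πr⁴/4 = π × 1.19⁴/4 = 1.57499 m⁴.
Centre of pressure: y_p = y_c + I_c/(y_c·A) = 5.39 + 1.57499/(5.39 × 4.44881) = 5.39 + 0.0656818 = 5.45568 m along the plane.
The resultant acts 1.19 + 0.0656818 = 1.25568 m (along the plate) below the hinge at the top edge, so the moment about the hinge is M = F × 1.25568 = 296.396 × 1.25568 = 372.179 kN·m.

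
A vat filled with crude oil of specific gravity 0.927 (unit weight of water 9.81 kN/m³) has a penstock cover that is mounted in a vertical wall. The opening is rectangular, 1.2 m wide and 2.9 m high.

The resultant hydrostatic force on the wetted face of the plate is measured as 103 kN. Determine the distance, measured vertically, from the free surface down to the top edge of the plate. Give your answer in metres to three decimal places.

γ = 0.927 × 9.81 = 9.09387 kN/m³.
A = 1.2 × 2.9 = 3.48 m².
From F = γ·h_c·A, the centroid depth is h_c = 103/(9.09387 × 3.48) = 3.25469 m.
The centroid lies 2.9/2 = 1.45 m below the top edge, so the top edge sits at h_top = 3.25469 − 1.45 = 1.80469 m below the surface.

d_top ≈ 1.805 m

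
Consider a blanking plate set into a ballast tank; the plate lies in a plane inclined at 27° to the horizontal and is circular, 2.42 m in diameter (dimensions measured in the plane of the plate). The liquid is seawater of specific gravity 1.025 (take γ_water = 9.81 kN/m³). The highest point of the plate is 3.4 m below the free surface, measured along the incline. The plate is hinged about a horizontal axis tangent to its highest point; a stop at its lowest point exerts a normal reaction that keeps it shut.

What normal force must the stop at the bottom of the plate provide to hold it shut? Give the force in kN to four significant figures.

γ = 1.025 × 9.81 = 10.05525 kN/m³.
Let θ = 27° be the plate's angle to the horizontal; measure y along the incline from where the plane meets the free surface. Vertical depth h = y·sinθ with sinθ = 0.453990.
The centroid is at the centre, 1.21 m below the top of the plate, so y_c = 3.4 + 1.21 = 4.61 m and h_c = 4.61 × 0.453990 = 2.09289 m.
A = π(1.21)² = 4.59961 m².
Resultant F = γ·h_c·A = 10.05525 × 2.09289 × 4.59961 = 96.7966 kN.
I_c = πr⁴/4 = π × 1.21⁴/4 = 1.68357 m⁴.
Centre of pressure: y_p = y_c + I_c/(y_c·A) = 4.61 + 1.68357/(4.61 × 4.59961) = 4.61 + 0.0793979 = 4.6894 m along the plane.
The resultant acts 1.21 + 0.0793979 = 1.2894 m (along the plate) below the hinge at the top edge, so the moment about the hinge is M = F × 1.2894 = 96.7966 × 1.2894 = 124.81 kN·m.
A normal force at the bottom, 2.42 m from the hinge, must supply this moment: P = 124.81/2.42 = 51.5744 kN.

P ≈ 51.57 kN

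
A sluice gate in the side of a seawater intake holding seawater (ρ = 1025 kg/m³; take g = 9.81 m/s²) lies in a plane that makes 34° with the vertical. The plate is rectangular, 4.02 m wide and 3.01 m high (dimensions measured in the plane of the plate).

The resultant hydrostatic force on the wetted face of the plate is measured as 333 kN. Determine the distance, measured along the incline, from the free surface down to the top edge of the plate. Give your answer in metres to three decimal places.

γ = ρg = 1025 × 9.81 / 1000 = 10.05525 kN/m³.
A = 4.02 × 3.01 = 12.1002 m².
From F = γ·h_c·A, the centroid depth is h_c = 333/(10.05525 × 12.1002) = 2.7369 m.
The plate makes 34° with the vertical, i.e. θ = 90° − 34° = 56° to the horizontal. Measuring y along the incline from the free-surface line, vertical depth h = y·sinθ with sinθ = 0.829038.
Along the incline, y_c = h_c/sinθ = 2.7369/0.829038 = 3.3013 m.
The centroid lies 3.01/2 = 1.505 m below the top edge, so the top edge sits at y_top = 3.3013 − 1.505 = 1.7963 m along the incline.

y_top ≈ 1.796 m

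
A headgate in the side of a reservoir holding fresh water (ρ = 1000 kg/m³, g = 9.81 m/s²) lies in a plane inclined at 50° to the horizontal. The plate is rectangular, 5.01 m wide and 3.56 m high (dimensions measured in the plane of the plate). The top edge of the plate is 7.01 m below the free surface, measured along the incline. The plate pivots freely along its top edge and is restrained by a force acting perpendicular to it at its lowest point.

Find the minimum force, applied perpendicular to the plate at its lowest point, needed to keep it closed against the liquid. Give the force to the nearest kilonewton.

γ = ρg = 1000 × 9.81 = 9810 N/m³ = 9.81 kN/m³.
Let θ = 50° be the plate's angle to the horizontal; measure y along the incline from where the plane meets the free surface. Vertical depth h = y·sinθ with sinθ = 0.766044.
The centroid lies 3.56/2 = 1.78 m below the top edge, so y_c = 7.01 + 1.78 = 8.79 m and h_c = 8.79 × 0.766044 = 6.73353 m.
A = 5.01 × 3.56 = 17.8356 m².
Resultant F = γ·h_c·A = 9.81 × 6.73353 × 17.8356 = 1178.15 kN.
I_c = b·h³/12 = 5.01 × 3.56³/12 = 18.8368 m⁴.
Centre of pressure: y_p = y_c + I_c/(y_c·A) = 8.79 + 18.8368/(8.79 × 17.8356) = 8.79 + 0.120152 = 8.91015 m along the plane.
The resultant acts 1.78 + 0.120152 = 1.90015 m (along the plate) below the hinge at the top edge, so the moment about the hinge is M = F × 1.90015 = 1178.15 × 1.90015 = 2238.66 kN·m.
A normal force at the bottom, 3.56 m from the hinge, must supply this moment: P = 2238.66/3.56 = 628.837 kN.

P ≈ 629 kN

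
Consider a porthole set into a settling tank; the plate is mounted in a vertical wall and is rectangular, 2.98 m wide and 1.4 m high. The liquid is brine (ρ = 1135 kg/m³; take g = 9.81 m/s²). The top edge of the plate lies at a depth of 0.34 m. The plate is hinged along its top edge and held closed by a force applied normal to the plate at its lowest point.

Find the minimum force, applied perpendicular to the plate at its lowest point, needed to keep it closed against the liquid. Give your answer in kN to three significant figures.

P ≈ 29.6 kN

γ = ρg = 1135 × 9.81 / 1000 = 11.13435 kN/m³.
The centroid lies 1.4/2 = 0.7 m below the top edge, so the centroid depth is h_c = 0.34 + 0.7 = 1.04 m.
A = 2.98 × 1.4 = 4.172 m².
Resultant F = γ·h_c·A = 11.13435 × 1.04 × 4.172 = 48.3106 kN.
I_c = b·h³/12 = 2.98 × 1.4³/12 = 0.681427 m⁴.
Centre of pressure: y_p = y_c + I_c/(y_c·A) = 1.04 + 0.681427/(1.04 × 4.172) = 1.04 + 0.157051 = 1.19705 m along the plane.
The resultant acts 0.7 + 0.157051 = 0.857051 m (along the plate) below the hinge at the top edge, so the moment about the hinge is M = F × 0.857051 = 48.3106 × 0.857051 = 41.4046 kN·m.
A normal force at the bottom, 1.4 m from the hinge, must supply this moment: P = 41.4046/1.4 = 29.5747 kN.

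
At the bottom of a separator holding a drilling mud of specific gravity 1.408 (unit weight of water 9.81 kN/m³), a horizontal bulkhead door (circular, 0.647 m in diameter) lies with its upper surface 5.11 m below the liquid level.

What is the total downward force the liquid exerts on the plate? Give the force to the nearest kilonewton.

F ≈ 23 kN

γ = 1.408 × 9.81 = 13.81248 kN/m³.
The plate is horizontal, so pressure is uniform at p = γ·h = 13.81248 × 5.11 = 70.5818 kN/m².
A = π(0.3235)² = 0.328775 m².
F = p·A = 70.5818 × 0.328775 = 23.2055 kN.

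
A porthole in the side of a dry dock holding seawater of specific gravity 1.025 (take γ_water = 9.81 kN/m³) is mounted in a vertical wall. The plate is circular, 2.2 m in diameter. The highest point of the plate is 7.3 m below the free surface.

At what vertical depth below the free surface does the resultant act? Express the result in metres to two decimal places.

h_p = 8.44 m

γ = 1.025 × 9.81 = 10.05525 kN/m³.
The centroid is at the centre, 1.1 m below the top of the plate, so the centroid depth is h_c = 7.3 + 1.1 = 8.4 m.
A = π(1.1)² = 3.80133 m².
Resultant F = γ·h_c·A = 10.05525 × 8.4 × 3.80133 = 321.076 kN.
I_c = πr⁴/4 = π × 1.1⁴/4 = 1.1499 m⁴.
Centre of pressure: y_p = y_c + I_c/(y_c·A) = 8.4 + 1.1499/(8.4 × 3.80133) = 8.4 + 0.0360118 = 8.43601 m along the plane.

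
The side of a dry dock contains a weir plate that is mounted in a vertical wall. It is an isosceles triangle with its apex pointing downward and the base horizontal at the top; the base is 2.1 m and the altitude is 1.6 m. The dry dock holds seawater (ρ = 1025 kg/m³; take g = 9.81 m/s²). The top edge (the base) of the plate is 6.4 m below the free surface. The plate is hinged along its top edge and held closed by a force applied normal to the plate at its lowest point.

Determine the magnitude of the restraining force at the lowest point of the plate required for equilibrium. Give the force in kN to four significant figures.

P ≈ 40.54 kN

γ = ρg = 1025 × 9.81 / 1000 = 10.05525 kN/m³.
With the apex down, the centroid sits h/3 = 1.6/3 = 0.533333 m below the base (the top edge), so the centroid depth is h_c = 6.4 + 0.533333 = 6.93333 m.
A = ½ × 2.1 × 1.6 = 1.68 m².
Resultant F = γ·h_c·A = 10.05525 × 6.93333 × 1.68 = 117.123 kN.
I_c = b·h³/36 = 2.1 × 1.6³/36 = 0.238933 m⁴.
Centre of pressure: y_p = y_c + I_c/(y_c·A) = 6.93333 + 0.238933/(6.93333 × 1.68) = 6.93333 + 0.0205128 = 6.95384 m along the plane.
The resultant acts 0.533333 + 0.0205128 = 0.553846 m (along the plate) below the hinge at the top edge, so the moment about the hinge is M = F × 0.553846 = 117.123 × 0.553846 = 64.8681 kN·m.
A normal force at the bottom, 1.6 m from the hinge, must supply this moment: P = 64.8681/1.6 = 40.5426 kN.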